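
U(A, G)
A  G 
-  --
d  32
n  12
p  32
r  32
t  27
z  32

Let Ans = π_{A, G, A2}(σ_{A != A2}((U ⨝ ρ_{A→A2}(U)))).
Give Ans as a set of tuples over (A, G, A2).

{(d, 32, p), (d, 32, r), (d, 32, z), (p, 32, d), (p, 32, r), (p, 32, z), (r, 32, d), (r, 32, p), (r, 32, z), (z, 32, d), (z, 32, p), (z, 32, r)}

ρ[A→A2]: schema becomes (A2, G); tuples unchanged.
Natural join on G: {(d, 32, d), (d, 32, p), (d, 32, r), (d, 32, z), (n, 12, n), (p, 32, d), (p, 32, p), (p, 32, r), (p, 32, z), (r, 32, d), (r, 32, p), (r, 32, r), (r, 32, z), (t, 27, t), (z, 32, d), (z, 32, p), (z, 32, r), (z, 32, z)}
Filtering on A != A2 leaves {(d, 32, p), (d, 32, r), (d, 32, z), (p, 32, d), (p, 32, r), (p, 32, z), (r, 32, d), (r, 32, p), (r, 32, z), (z, 32, d), (z, 32, p), (z, 32, r)}.
Projecting to A, G, A2: {(d, 32, p), (d, 32, r), (d, 32, z), (p, 32, d), (p, 32, r), (p, 32, z), (r, 32, d), (r, 32, p), (r, 32, z), (z, 32, d), (z, 32, p), (z, 32, r)}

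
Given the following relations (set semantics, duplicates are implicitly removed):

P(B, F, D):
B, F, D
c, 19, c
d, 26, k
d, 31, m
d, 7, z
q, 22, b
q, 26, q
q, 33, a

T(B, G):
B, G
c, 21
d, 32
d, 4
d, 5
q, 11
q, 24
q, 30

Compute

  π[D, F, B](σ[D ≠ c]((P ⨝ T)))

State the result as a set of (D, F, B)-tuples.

Joining P and T on B yields {(c, 19, c, 21), (d, 26, k, 32), (d, 26, k, 4), (d, 26, k, 5), (d, 31, m, 32), (d, 31, m, 4), (d, 31, m, 5), (d, 7, z, 32), (d, 7, z, 4), (d, 7, z, 5), (q, 22, b, 11), (q, 22, b, 24), (q, 22, b, 30), (q, 26, q, 11), (q, 26, q, 24), (q, 26, q, 30), (q, 33, a, 11), (q, 33, a, 24), (q, 33, a, 30)}.
Selection D ≠ c: {(d, 26, k, 32), (d, 26, k, 4), (d, 26, k, 5), (d, 31, m, 32), (d, 31, m, 4), (d, 31, m, 5), (d, 7, z, 32), (d, 7, z, 4), (d, 7, z, 5), (q, 22, b, 11), (q, 22, b, 24), (q, 22, b, 30), (q, 26, q, 11), (q, 26, q, 24), (q, 26, q, 30), (q, 33, a, 11), (q, 33, a, 24), (q, 33, a, 30)}
Projecting to D, F, B (12 duplicate(s) eliminated): {(a, 33, q), (b, 22, q), (k, 26, d), (m, 31, d), (q, 26, q), (z, 7, d)}

{(a, 33, q), (b, 22, q), (k, 26, d), (m, 31, d), (q, 26, q), (z, 7, d)}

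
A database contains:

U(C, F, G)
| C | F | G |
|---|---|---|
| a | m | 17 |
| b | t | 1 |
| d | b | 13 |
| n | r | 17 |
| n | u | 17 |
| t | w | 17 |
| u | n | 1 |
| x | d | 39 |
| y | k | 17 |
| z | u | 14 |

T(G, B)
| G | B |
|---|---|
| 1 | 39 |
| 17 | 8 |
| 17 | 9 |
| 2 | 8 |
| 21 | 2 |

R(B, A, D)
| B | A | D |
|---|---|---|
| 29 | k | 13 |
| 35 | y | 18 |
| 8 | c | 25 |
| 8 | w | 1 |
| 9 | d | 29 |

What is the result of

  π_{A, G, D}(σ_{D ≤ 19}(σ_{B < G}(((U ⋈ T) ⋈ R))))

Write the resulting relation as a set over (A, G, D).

{(w, 17, 1)}

Joining U and T on G yields {(a, m, 17, 8), (a, m, 17, 9), (b, t, 1, 39), (n, r, 17, 8), (n, r, 17, 9), (n, u, 17, 8), (n, u, 17, 9), (t, w, 17, 8), (t, w, 17, 9), (u, n, 1, 39), (y, k, 17, 8), (y, k, 17, 9)}.
Joining (U ⋈ T) and R on B yields {(a, m, 17, 8, c, 25), (a, m, 17, 8, w, 1), (a, m, 17, 9, d, 29), (n, r, 17, 8, c, 25), (n, r, 17, 8, w, 1), (n, r, 17, 9, d, 29), (n, u, 17, 8, c, 25), (n, u, 17, 8, w, 1), (n, u, 17, 9, d, 29), (t, w, 17, 8, c, 25), (t, w, 17, 8, w, 1), (t, w, 17, 9, d, 29), (y, k, 17, 8, c, 25), (y, k, 17, 8, w, 1), (y, k, 17, 9, d, 29)}.
σ[B < G]: keep tuples satisfying B < G → {(a, m, 17, 8, c, 25), (a, m, 17, 8, w, 1), (a, m, 17, 9, d, 29), (n, r, 17, 8, c, 25), (n, r, 17, 8, w, 1), (n, r, 17, 9, d, 29), (n, u, 17, 8, c, 25), (n, u, 17, 8, w, 1), (n, u, 17, 9, d, 29), (t, w, 17, 8, c, 25), (t, w, 17, 8, w, 1), (t, w, 17, 9, d, 29), (y, k, 17, 8, c, 25), (y, k, 17, 8, w, 1), (y, k, 17, 9, d, 29)}
σ[D ≤ 19]: keep tuples satisfying D ≤ 19 → {(a, m, 17, 8, w, 1), (n, r, 17, 8, w, 1), (n, u, 17, 8, w, 1), (t, w, 17, 8, w, 1), (y, k, 17, 8, w, 1)}
Projecting to A, G, D (4 duplicate(s) eliminated): {(w, 17, 1)}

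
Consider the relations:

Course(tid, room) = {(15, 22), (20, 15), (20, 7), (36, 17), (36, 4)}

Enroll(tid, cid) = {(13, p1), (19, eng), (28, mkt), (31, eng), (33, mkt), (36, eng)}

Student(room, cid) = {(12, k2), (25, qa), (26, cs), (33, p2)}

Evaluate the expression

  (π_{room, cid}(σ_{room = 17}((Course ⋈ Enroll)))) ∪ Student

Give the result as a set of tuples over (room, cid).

{(12, k2), (17, eng), (25, qa), (26, cs), (33, p2)}

Natural join on tid: {(36, 17, eng), (36, 4, eng)}
Filtering on room = 17 leaves {(36, 17, eng)}.
Keep only column(s) room, cid: {(17, eng)}
Set union of the two operands is {(12, k2), (17, eng), (25, qa), (26, cs), (33, p2)}.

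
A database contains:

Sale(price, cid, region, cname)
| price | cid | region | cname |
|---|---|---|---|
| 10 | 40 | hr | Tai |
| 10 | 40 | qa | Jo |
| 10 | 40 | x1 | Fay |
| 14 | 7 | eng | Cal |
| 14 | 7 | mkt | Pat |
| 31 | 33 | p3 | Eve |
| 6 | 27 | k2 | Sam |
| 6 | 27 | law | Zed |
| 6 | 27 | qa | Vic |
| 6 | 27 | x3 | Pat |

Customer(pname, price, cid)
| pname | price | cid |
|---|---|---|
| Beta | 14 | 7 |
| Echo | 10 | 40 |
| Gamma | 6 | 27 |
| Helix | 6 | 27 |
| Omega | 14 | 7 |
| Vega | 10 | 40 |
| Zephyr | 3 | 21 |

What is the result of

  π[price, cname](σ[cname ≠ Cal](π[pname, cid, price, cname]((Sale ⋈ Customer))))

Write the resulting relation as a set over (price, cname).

{(10, Fay), (10, Jo), (10, Tai), (14, Pat), (6, Pat), (6, Sam), (6, Vic), (6, Zed)}

Natural join on price, cid: {(10, 40, hr, Tai, Echo), (10, 40, hr, Tai, Vega), (10, 40, qa, Jo, Echo), (10, 40, qa, Jo, Vega), (10, 40, x1, Fay, Echo), (10, 40, x1, Fay, Vega), (14, 7, eng, Cal, Beta), (14, 7, eng, Cal, Omega), (14, 7, mkt, Pat, Beta), (14, 7, mkt, Pat, Omega), (6, 27, k2, Sam, Gamma), (6, 27, k2, Sam, Helix), (6, 27, law, Zed, Gamma), (6, 27, law, Zed, Helix), (6, 27, qa, Vic, Gamma), (6, 27, qa, Vic, Helix), (6, 27, x3, Pat, Gamma), (6, 27, x3, Pat, Helix)}
π_{pname, cid, price, cname} gives {(Beta, 7, 14, Cal), (Beta, 7, 14, Pat), (Echo, 40, 10, Fay), (Echo, 40, 10, Jo), (Echo, 40, 10, Tai), (Gamma, 27, 6, Pat), (Gamma, 27, 6, Sam), (Gamma, 27, 6, Vic), (Gamma, 27, 6, Zed), (Helix, 27, 6, Pat), (Helix, 27, 6, Sam), (Helix, 27, 6, Vic), (Helix, 27, 6, Zed), (Omega, 7, 14, Cal), (Omega, 7, 14, Pat), (Vega, 40, 10, Fay), (Vega, 40, 10, Jo), (Vega, 40, 10, Tai)}.
Apply σ_{cname ≠ Cal}; surviving tuples: {(Beta, 7, 14, Pat), (Echo, 40, 10, Fay), (Echo, 40, 10, Jo), (Echo, 40, 10, Tai), (Gamma, 27, 6, Pat), (Gamma, 27, 6, Sam), (Gamma, 27, 6, Vic), (Gamma, 27, 6, Zed), (Helix, 27, 6, Pat), (Helix, 27, 6, Sam), (Helix, 27, 6, Vic), (Helix, 27, 6, Zed), (Omega, 7, 14, Pat), (Vega, 40, 10, Fay), (Vega, 40, 10, Jo), (Vega, 40, 10, Tai)}
π_{price, cname} gives {(10, Fay), (10, Jo), (10, Tai), (14, Pat), (6, Pat), (6, Sam), (6, Vic), (6, Zed)} (8 duplicate(s) eliminated).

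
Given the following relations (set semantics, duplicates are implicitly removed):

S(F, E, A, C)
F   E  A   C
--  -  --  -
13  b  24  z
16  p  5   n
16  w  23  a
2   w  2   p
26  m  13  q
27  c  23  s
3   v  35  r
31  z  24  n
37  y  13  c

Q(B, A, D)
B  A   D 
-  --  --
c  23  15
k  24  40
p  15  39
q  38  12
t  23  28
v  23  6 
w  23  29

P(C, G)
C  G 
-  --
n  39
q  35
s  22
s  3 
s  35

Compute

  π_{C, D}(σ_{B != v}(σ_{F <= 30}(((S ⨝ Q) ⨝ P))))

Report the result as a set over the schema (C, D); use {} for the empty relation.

S ⋈ Q (natural join on A): {(13, b, 24, z, k, 40), (16, w, 23, a, c, 15), (16, w, 23, a, t, 28), (16, w, 23, a, v, 6), (16, w, 23, a, w, 29), (27, c, 23, s, c, 15), (27, c, 23, s, t, 28), (27, c, 23, s, v, 6), (27, c, 23, s, w, 29), (31, z, 24, n, k, 40)}
(S ⨝ Q) ⋈ P (natural join on C): {(27, c, 23, s, c, 15, 22), (27, c, 23, s, c, 15, 3), (27, c, 23, s, c, 15, 35), (27, c, 23, s, t, 28, 22), (27, c, 23, s, t, 28, 3), (27, c, 23, s, t, 28, 35), (27, c, 23, s, v, 6, 22), (27, c, 23, s, v, 6, 3), (27, c, 23, s, v, 6, 35), (27, c, 23, s, w, 29, 22), (27, c, 23, s, w, 29, 3), (27, c, 23, s, w, 29, 35), (31, z, 24, n, k, 40, 39)}
Filtering on F <= 30 leaves {(27, c, 23, s, c, 15, 22), (27, c, 23, s, c, 15, 3), (27, c, 23, s, c, 15, 35), (27, c, 23, s, t, 28, 22), (27, c, 23, s, t, 28, 3), (27, c, 23, s, t, 28, 35), (27, c, 23, s, v, 6, 22), (27, c, 23, s, v, 6, 3), (27, c, 23, s, v, 6, 35), (27, c, 23, s, w, 29, 22), (27, c, 23, s, w, 29, 3), (27, c, 23, s, w, 29, 35)}.
Filtering on B != v leaves {(27, c, 23, s, c, 15, 22), (27, c, 23, s, c, 15, 3), (27, c, 23, s, c, 15, 35), (27, c, 23, s, t, 28, 22), (27, c, 23, s, t, 28, 3), (27, c, 23, s, t, 28, 35), (27, c, 23, s, w, 29, 22), (27, c, 23, s, w, 29, 3), (27, c, 23, s, w, 29, 35)}.
Keep only column(s) C, D (6 duplicate(s) eliminated): {(s, 15), (s, 28), (s, 29)}

{(s, 15), (s, 28), (s, 29)}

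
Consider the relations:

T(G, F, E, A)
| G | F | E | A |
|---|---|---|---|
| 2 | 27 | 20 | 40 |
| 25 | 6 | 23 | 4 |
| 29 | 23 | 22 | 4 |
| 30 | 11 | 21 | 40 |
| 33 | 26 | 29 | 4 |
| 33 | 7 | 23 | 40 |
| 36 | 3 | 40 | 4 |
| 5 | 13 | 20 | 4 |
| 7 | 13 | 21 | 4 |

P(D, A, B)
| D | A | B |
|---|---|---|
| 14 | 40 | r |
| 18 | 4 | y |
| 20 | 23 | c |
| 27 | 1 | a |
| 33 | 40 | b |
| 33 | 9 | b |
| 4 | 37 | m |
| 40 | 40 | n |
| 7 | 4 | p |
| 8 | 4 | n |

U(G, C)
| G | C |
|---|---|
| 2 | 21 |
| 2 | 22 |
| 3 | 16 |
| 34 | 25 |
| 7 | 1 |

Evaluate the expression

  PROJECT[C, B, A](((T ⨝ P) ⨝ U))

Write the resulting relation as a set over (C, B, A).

T ⋈ P (natural join on A): {(2, 27, 20, 40, 14, r), (2, 27, 20, 40, 33, b), (2, 27, 20, 40, 40, n), (25, 6, 23, 4, 18, y), (25, 6, 23, 4, 7, p), (25, 6, 23, 4, 8, n), (29, 23, 22, 4, 18, y), (29, 23, 22, 4, 7, p), (29, 23, 22, 4, 8, n), (30, 11, 21, 40, 14, r), (30, 11, 21, 40, 33, b), (30, 11, 21, 40, 40, n), (33, 26, 29, 4, 18, y), (33, 26, 29, 4, 7, p), (33, 26, 29, 4, 8, n), (33, 7, 23, 40, 14, r), (33, 7, 23, 40, 33, b), (33, 7, 23, 40, 40, n), (36, 3, 40, 4, 18, y), (36, 3, 40, 4, 7, p), (36, 3, 40, 4, 8, n), (5, 13, 20, 4, 18, y), (5, 13, 20, 4, 7, p), (5, 13, 20, 4, 8, n), (7, 13, 21, 4, 18, y), (7, 13, 21, 4, 7, p), (7, 13, 21, 4, 8, n)}
(T ⨝ P) ⋈ U (natural join on G): {(2, 27, 20, 40, 14, r, 21), (2, 27, 20, 40, 14, r, 22), (2, 27, 20, 40, 33, b, 21), (2, 27, 20, 40, 33, b, 22), (2, 27, 20, 40, 40, n, 21), (2, 27, 20, 40, 40, n, 22), (7, 13, 21, 4, 18, y, 1), (7, 13, 21, 4, 7, p, 1), (7, 13, 21, 4, 8, n, 1)}
π[C, B, A]: project onto (C, B, A) → {(1, n, 4), (1, p, 4), (1, y, 4), (21, b, 40), (21, n, 40), (21, r, 40), (22, b, 40), (22, n, 40), (22, r, 40)}

{(1, n, 4), (1, p, 4), (1, y, 4), (21, b, 40), (21, n, 40), (21, r, 40), (22, b, 40), (22, n, 40), (22, r, 40)}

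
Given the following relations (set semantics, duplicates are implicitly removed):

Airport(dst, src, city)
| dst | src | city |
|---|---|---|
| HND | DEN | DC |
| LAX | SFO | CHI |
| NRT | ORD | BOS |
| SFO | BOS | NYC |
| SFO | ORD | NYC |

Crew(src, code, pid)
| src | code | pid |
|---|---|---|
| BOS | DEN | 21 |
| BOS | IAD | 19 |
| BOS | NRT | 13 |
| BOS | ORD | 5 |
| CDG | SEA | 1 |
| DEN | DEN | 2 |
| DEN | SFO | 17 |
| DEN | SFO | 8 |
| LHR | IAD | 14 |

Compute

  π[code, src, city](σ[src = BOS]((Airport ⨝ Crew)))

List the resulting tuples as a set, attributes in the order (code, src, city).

{(DEN, BOS, NYC), (IAD, BOS, NYC), (NRT, BOS, NYC), (ORD, BOS, NYC)}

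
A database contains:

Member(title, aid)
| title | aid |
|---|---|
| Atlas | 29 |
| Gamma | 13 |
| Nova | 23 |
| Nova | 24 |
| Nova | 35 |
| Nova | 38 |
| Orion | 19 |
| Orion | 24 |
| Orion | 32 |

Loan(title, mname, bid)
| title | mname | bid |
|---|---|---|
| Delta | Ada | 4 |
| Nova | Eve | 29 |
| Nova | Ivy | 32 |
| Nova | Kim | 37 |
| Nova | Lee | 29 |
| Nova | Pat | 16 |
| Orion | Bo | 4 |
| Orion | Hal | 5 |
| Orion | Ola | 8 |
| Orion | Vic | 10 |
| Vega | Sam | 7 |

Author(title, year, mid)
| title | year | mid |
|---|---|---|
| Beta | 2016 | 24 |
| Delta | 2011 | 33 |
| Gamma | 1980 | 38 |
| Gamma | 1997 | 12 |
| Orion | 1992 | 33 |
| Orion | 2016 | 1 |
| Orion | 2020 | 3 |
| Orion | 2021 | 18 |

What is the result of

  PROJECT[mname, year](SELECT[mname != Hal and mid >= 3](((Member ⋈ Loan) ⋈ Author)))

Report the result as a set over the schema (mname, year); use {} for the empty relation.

{(Bo, 1992), (Bo, 2020), (Bo, 2021), (Ola, 1992), (Ola, 2020), (Ola, 2021), (Vic, 1992), (Vic, 2020), (Vic, 2021)}

Natural join on title: {(Nova, 23, Eve, 29), (Nova, 23, Ivy, 32), (Nova, 23, Kim, 37), (Nova, 23, Lee, 29), (Nova, 23, Pat, 16), (Nova, 24, Eve, 29), (Nova, 24, Ivy, 32), (Nova, 24, Kim, 37), (Nova, 24, Lee, 29), (Nova, 24, Pat, 16), (Nova, 35, Eve, 29), (Nova, 35, Ivy, 32), (Nova, 35, Kim, 37), (Nova, 35, Lee, 29), (Nova, 35, Pat, 16), (Nova, 38, Eve, 29), (Nova, 38, Ivy, 32), (Nova, 38, Kim, 37), (Nova, 38, Lee, 29), (Nova, 38, Pat, 16), (Orion, 19, Bo, 4), (Orion, 19, Hal, 5), (Orion, 19, Ola, 8), (Orion, 19, Vic, 10), (Orion, 24, Bo, 4), (Orion, 24, Hal, 5), (Orion, 24, Ola, 8), (Orion, 24, Vic, 10), (Orion, 32, Bo, 4), (Orion, 32, Hal, 5), (Orion, 32, Ola, 8), (Orion, 32, Vic, 10)}
Natural join on title: {(Orion, 19, Bo, 4, 1992, 33), (Orion, 19, Bo, 4, 2016, 1), (Orion, 19, Bo, 4, 2020, 3), (Orion, 19, Bo, 4, 2021, 18), (Orion, 19, Hal, 5, 1992, 33), (Orion, 19, Hal, 5, 2016, 1), (Orion, 19, Hal, 5, 2020, 3), (Orion, 19, Hal, 5, 2021, 18), (Orion, 19, Ola, 8, 1992, 33), (Orion, 19, Ola, 8, 2016, 1), (Orion, 19, Ola, 8, 2020, 3), (Orion, 19, Ola, 8, 2021, 18), (Orion, 19, Vic, 10, 1992, 33), (Orion, 19, Vic, 10, 2016, 1), (Orion, 19, Vic, 10, 2020, 3), (Orion, 19, Vic, 10, 2021, 18), (Orion, 24, Bo, 4, 1992, 33), (Orion, 24, Bo, 4, 2016, 1), (Orion, 24, Bo, 4, 2020, 3), (Orion, 24, Bo, 4, 2021, 18), (Orion, 24, Hal, 5, 1992, 33), (Orion, 24, Hal, 5, 2016, 1), (Orion, 24, Hal, 5, 2020, 3), (Orion, 24, Hal, 5, 2021, 18), (Orion, 24, Ola, 8, 1992, 33), (Orion, 24, Ola, 8, 2016, 1), (Orion, 24, Ola, 8, 2020, 3), (Orion, 24, Ola, 8, 2021, 18), (Orion, 24, Vic, 10, 1992, 33), (Orion, 24, Vic, 10, 2016, 1), (Orion, 24, Vic, 10, 2020, 3), (Orion, 24, Vic, 10, 2021, 18), (Orion, 32, Bo, 4, 1992, 33), (Orion, 32, Bo, 4, 2016, 1), (Orion, 32, Bo, 4, 2020, 3), (Orion, 32, Bo, 4, 2021, 18), (Orion, 32, Hal, 5, 1992, 33), (Orion, 32, Hal, 5, 2016, 1), (Orion, 32, Hal, 5, 2020, 3), (Orion, 32, Hal, 5, 2021, 18), (Orion, 32, Ola, 8, 1992, 33), (Orion, 32, Ola, 8, 2016, 1), (Orion, 32, Ola, 8, 2020, 3), (Orion, 32, Ola, 8, 2021, 18), (Orion, 32, Vic, 10, 1992, 33), (Orion, 32, Vic, 10, 2016, 1), (Orion, 32, Vic, 10, 2020, 3), (Orion, 32, Vic, 10, 2021, 18)}
Selection mname != Hal and mid >= 3: {(Orion, 19, Bo, 4, 1992, 33), (Orion, 19, Bo, 4, 2020, 3), (Orion, 19, Bo, 4, 2021, 18), (Orion, 19, Ola, 8, 1992, 33), (Orion, 19, Ola, 8, 2020, 3), (Orion, 19, Ola, 8, 2021, 18), (Orion, 19, Vic, 10, 1992, 33), (Orion, 19, Vic, 10, 2020, 3), (Orion, 19, Vic, 10, 2021, 18), (Orion, 24, Bo, 4, 1992, 33), (Orion, 24, Bo, 4, 2020, 3), (Orion, 24, Bo, 4, 2021, 18), (Orion, 24, Ola, 8, 1992, 33), (Orion, 24, Ola, 8, 2020, 3), (Orion, 24, Ola, 8, 2021, 18), (Orion, 24, Vic, 10, 1992, 33), (Orion, 24, Vic, 10, 2020, 3), (Orion, 24, Vic, 10, 2021, 18), (Orion, 32, Bo, 4, 1992, 33), (Orion, 32, Bo, 4, 2020, 3), (Orion, 32, Bo, 4, 2021, 18), (Orion, 32, Ola, 8, 1992, 33), (Orion, 32, Ola, 8, 2020, 3), (Orion, 32, Ola, 8, 2021, 18), (Orion, 32, Vic, 10, 1992, 33), (Orion, 32, Vic, 10, 2020, 3), (Orion, 32, Vic, 10, 2021, 18)}
Keep only column(s) mname, year (18 duplicate(s) eliminated): {(Bo, 1992), (Bo, 2020), (Bo, 2021), (Ola, 1992), (Ola, 2020), (Ola, 2021), (Vic, 1992), (Vic, 2020), (Vic, 2021)}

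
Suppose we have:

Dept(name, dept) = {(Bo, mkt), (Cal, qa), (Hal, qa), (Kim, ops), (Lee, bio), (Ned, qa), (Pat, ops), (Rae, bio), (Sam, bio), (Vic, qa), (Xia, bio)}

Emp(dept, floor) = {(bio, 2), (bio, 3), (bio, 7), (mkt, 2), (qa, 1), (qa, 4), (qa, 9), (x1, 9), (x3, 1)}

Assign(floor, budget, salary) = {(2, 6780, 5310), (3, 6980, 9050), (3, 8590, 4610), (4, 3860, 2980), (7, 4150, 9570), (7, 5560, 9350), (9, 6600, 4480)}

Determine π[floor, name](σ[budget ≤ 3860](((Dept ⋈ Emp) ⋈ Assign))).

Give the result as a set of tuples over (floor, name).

{(4, Cal), (4, Hal), (4, Ned), (4, Vic)}

Natural join on dept: {(Bo, mkt, 2), (Cal, qa, 1), (Cal, qa, 4), (Cal, qa, 9), (Hal, qa, 1), (Hal, qa, 4), (Hal, qa, 9), (Lee, bio, 2), (Lee, bio, 3), (Lee, bio, 7), (Ned, qa, 1), (Ned, qa, 4), (Ned, qa, 9), (Rae, bio, 2), (Rae, bio, 3), (Rae, bio, 7), (Sam, bio, 2), (Sam, bio, 3), (Sam, bio, 7), (Vic, qa, 1), (Vic, qa, 4), (Vic, qa, 9), (Xia, bio, 2), (Xia, bio, 3), (Xia, bio, 7)}
Natural join on floor: {(Bo, mkt, 2, 6780, 5310), (Cal, qa, 4, 3860, 2980), (Cal, qa, 9, 6600, 4480), (Hal, qa, 4, 3860, 2980), (Hal, qa, 9, 6600, 4480), (Lee, bio, 2, 6780, 5310), (Lee, bio, 3, 6980, 9050), (Lee, bio, 3, 8590, 4610), (Lee, bio, 7, 4150, 9570), (Lee, bio, 7, 5560, 9350), (Ned, qa, 4, 3860, 2980), (Ned, qa, 9, 6600, 4480), (Rae, bio, 2, 6780, 5310), (Rae, bio, 3, 6980, 9050), (Rae, bio, 3, 8590, 4610), (Rae, bio, 7, 4150, 9570), (Rae, bio, 7, 5560, 9350), (Sam, bio, 2, 6780, 5310), (Sam, bio, 3, 6980, 9050), (Sam, bio, 3, 8590, 4610), (Sam, bio, 7, 4150, 9570), (Sam, bio, 7, 5560, 9350), (Vic, qa, 4, 3860, 2980), (Vic, qa, 9, 6600, 4480), (Xia, bio, 2, 6780, 5310), (Xia, bio, 3, 6980, 9050), (Xia, bio, 3, 8590, 4610), (Xia, bio, 7, 4150, 9570), (Xia, bio, 7, 5560, 9350)}
Apply σ_{budget ≤ 3860}; surviving tuples: {(Cal, qa, 4, 3860, 2980), (Hal, qa, 4, 3860, 2980), (Ned, qa, 4, 3860, 2980), (Vic, qa, 4, 3860, 2980)}
π[floor, name]: project onto (floor, name) → {(4, Cal), (4, Hal), (4, Ned), (4, Vic)}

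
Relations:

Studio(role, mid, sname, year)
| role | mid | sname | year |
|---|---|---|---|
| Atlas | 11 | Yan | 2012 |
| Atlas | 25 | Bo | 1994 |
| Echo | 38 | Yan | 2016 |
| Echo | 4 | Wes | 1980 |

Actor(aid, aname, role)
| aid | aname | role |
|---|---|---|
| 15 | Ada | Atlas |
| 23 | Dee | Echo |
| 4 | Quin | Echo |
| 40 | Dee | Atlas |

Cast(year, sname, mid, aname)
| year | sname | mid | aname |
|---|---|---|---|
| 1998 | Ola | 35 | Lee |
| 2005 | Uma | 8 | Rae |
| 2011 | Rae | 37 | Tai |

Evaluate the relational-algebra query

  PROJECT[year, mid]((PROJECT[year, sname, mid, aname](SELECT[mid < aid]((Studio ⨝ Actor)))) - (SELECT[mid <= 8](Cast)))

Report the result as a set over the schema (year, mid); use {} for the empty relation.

{(1980, 4), (1994, 25), (2012, 11)}

Natural join on role: {(Atlas, 11, Yan, 2012, 15, Ada), (Atlas, 11, Yan, 2012, 40, Dee), (Atlas, 25, Bo, 1994, 15, Ada), (Atlas, 25, Bo, 1994, 40, Dee), (Echo, 38, Yan, 2016, 23, Dee), (Echo, 38, Yan, 2016, 4, Quin), (Echo, 4, Wes, 1980, 23, Dee), (Echo, 4, Wes, 1980, 4, Quin)}
Filtering on mid < aid leaves {(Atlas, 11, Yan, 2012, 15, Ada), (Atlas, 11, Yan, 2012, 40, Dee), (Atlas, 25, Bo, 1994, 40, Dee), (Echo, 4, Wes, 1980, 23, Dee)}.
Keep only column(s) year, sname, mid, aname: {(1980, Wes, 4, Dee), (1994, Bo, 25, Dee), (2012, Yan, 11, Ada), (2012, Yan, 11, Dee)}
Filtering on mid <= 8 leaves {(2005, Uma, 8, Rae)}.
Taking the difference: {(1980, Wes, 4, Dee), (1994, Bo, 25, Dee), (2012, Yan, 11, Ada), (2012, Yan, 11, Dee)}
Keep only column(s) year, mid (1 duplicate(s) eliminated): {(1980, 4), (1994, 25), (2012, 11)}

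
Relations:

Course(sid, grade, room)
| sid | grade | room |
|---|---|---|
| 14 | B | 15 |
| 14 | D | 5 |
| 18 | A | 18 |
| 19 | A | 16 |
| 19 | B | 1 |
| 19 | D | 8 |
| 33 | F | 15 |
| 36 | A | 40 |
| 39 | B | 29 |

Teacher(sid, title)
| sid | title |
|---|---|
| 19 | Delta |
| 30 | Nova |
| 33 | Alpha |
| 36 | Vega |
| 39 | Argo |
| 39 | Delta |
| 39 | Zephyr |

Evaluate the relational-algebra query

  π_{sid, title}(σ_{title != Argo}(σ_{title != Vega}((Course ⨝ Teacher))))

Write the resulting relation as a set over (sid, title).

{(19, Delta), (33, Alpha), (39, Delta), (39, Zephyr)}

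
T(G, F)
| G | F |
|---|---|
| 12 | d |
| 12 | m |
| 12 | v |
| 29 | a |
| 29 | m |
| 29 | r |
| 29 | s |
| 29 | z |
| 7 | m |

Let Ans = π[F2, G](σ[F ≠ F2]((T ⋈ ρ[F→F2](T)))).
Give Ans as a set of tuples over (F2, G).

ρ[F→F2]: schema becomes (G, F2); tuples unchanged.
T ⋈ ρ[F→F2](T) (natural join on G): {(12, d, d), (12, d, m), (12, d, v), (12, m, d), (12, m, m), (12, m, v), (12, v, d), (12, v, m), (12, v, v), (29, a, a), (29, a, m), (29, a, r), (29, a, s), (29, a, z), (29, m, a), (29, m, m), (29, m, r), (29, m, s), (29, m, z), (29, r, a), (29, r, m), (29, r, r), (29, r, s), (29, r, z), (29, s, a), (29, s, m), (29, s, r), (29, s, s), (29, s, z), (29, z, a), (29, z, m), (29, z, r), (29, z, s), (29, z, z), (7, m, m)}
Apply σ_{F ≠ F2}; surviving tuples: {(12, d, m), (12, d, v), (12, m, d), (12, m, v), (12, v, d), (12, v, m), (29, a, m), (29, a, r), (29, a, s), (29, a, z), (29, m, a), (29, m, r), (29, m, s), (29, m, z), (29, r, a), (29, r, m), (29, r, s), (29, r, z), (29, s, a), (29, s, m), (29, s, r), (29, s, z), (29, z, a), (29, z, m), (29, z, r), (29, z, s)}
Projecting to F2, G (18 duplicate(s) eliminated): {(a, 29), (d, 12), (m, 12), (m, 29), (r, 29), (s, 29), (v, 12), (z, 29)}

{(a, 29), (d, 12), (m, 12), (m, 29), (r, 29), (s, 29), (v, 12), (z, 29)}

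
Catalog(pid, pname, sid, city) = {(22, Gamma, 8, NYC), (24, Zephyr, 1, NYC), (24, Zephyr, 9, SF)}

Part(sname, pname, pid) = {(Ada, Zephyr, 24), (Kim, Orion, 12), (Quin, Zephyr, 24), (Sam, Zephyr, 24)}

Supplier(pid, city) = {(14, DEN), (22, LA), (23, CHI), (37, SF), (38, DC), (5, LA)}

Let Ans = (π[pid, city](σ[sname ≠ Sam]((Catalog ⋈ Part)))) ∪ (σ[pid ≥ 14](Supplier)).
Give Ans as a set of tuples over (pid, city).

Natural join on pid, pname: {(24, Zephyr, 1, NYC, Ada), (24, Zephyr, 1, NYC, Quin), (24, Zephyr, 1, NYC, Sam), (24, Zephyr, 9, SF, Ada), (24, Zephyr, 9, SF, Quin), (24, Zephyr, 9, SF, Sam)}
Selection sname ≠ Sam: {(24, Zephyr, 1, NYC, Ada), (24, Zephyr, 1, NYC, Quin), (24, Zephyr, 9, SF, Ada), (24, Zephyr, 9, SF, Quin)}
Projecting to pid, city (2 duplicate(s) eliminated): {(24, NYC), (24, SF)}
Selection pid ≥ 14: {(14, DEN), (22, LA), (23, CHI), (37, SF), (38, DC)}
Taking the union: {(14, DEN), (22, LA), (23, CHI), (24, NYC), (24, SF), (37, SF), (38, DC)}

{(14, DEN), (22, LA), (23, CHI), (24, NYC), (24, SF), (37, SF), (38, DC)}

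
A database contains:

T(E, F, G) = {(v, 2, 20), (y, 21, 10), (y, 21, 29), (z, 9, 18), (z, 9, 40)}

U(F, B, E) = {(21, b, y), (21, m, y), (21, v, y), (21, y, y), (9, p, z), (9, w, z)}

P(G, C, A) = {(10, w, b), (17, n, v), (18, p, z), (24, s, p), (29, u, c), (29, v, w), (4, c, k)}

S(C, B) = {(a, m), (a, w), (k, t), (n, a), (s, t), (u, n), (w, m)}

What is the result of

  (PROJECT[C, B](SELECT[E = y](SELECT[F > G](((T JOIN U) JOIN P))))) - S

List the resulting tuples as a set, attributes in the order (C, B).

{(w, b), (w, v), (w, y)}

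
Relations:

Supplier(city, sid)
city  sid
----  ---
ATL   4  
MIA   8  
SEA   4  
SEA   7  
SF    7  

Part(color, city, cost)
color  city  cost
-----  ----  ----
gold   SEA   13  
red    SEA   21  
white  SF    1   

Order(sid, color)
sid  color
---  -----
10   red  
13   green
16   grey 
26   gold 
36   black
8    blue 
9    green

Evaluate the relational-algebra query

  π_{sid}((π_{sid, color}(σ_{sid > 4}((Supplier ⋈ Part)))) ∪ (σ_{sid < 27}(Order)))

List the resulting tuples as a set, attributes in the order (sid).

{10, 13, 16, 26, 7, 8, 9}

Supplier ⋈ Part (natural join on city): {(SEA, 4, gold, 13), (SEA, 4, red, 21), (SEA, 7, gold, 13), (SEA, 7, red, 21), (SF, 7, white, 1)}
Selection sid > 4: {(SEA, 7, gold, 13), (SEA, 7, red, 21), (SF, 7, white, 1)}
π_{sid, color} gives {(7, gold), (7, red), (7, white)}.
Selection sid < 27: {(10, red), (13, green), (16, grey), (26, gold), (8, blue), (9, green)}
Union: {(7, gold), (7, red), (7, white)} with {(10, red), (13, green), (16, grey), (26, gold), (8, blue), (9, green)} → {(10, red), (13, green), (16, grey), (26, gold), (7, gold), (7, red), (7, white), (8, blue), (9, green)}
π_{sid} gives {10, 13, 16, 26, 7, 8, 9} (2 duplicate(s) eliminated).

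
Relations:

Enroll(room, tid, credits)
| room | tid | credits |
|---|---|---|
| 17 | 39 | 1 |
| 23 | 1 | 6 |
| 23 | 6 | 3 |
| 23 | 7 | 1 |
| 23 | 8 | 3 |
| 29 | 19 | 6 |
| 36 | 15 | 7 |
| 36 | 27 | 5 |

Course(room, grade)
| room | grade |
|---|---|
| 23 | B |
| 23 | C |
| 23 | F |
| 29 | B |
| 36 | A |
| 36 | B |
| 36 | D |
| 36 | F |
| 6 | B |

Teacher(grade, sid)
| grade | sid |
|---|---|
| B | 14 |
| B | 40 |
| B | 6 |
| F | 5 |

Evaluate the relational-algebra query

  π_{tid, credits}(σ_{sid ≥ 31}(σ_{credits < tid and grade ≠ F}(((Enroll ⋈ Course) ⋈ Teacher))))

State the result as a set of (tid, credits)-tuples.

Natural join on room: {(23, 1, 6, B), (23, 1, 6, C), (23, 1, 6, F), (23, 6, 3, B), (23, 6, 3, C), (23, 6, 3, F), (23, 7, 1, B), (23, 7, 1, C), (23, 7, 1, F), (23, 8, 3, B), (23, 8, 3, C), (23, 8, 3, F), (29, 19, 6, B), (36, 15, 7, A), (36, 15, 7, B), (36, 15, 7, D), (36, 15, 7, F), (36, 27, 5, A), (36, 27, 5, B), (36, 27, 5, D), (36, 27, 5, F)}
Natural join on grade: {(23, 1, 6, B, 14), (23, 1, 6, B, 40), (23, 1, 6, B, 6), (23, 1, 6, F, 5), (23, 6, 3, B, 14), (23, 6, 3, B, 40), (23, 6, 3, B, 6), (23, 6, 3, F, 5), (23, 7, 1, B, 14), (23, 7, 1, B, 40), (23, 7, 1, B, 6), (23, 7, 1, F, 5), (23, 8, 3, B, 14), (23, 8, 3, B, 40), (23, 8, 3, B, 6), (23, 8, 3, F, 5), (29, 19, 6, B, 14), (29, 19, 6, B, 40), (29, 19, 6, B, 6), (36, 15, 7, B, 14), (36, 15, 7, B, 40), (36, 15, 7, B, 6), (36, 15, 7, F, 5), (36, 27, 5, B, 14), (36, 27, 5, B, 40), (36, 27, 5, B, 6), (36, 27, 5, F, 5)}
Selection credits < tid and grade ≠ F: {(23, 6, 3, B, 14), (23, 6, 3, B, 40), (23, 6, 3, B, 6), (23, 7, 1, B, 14), (23, 7, 1, B, 40), (23, 7, 1, B, 6), (23, 8, 3, B, 14), (23, 8, 3, B, 40), (23, 8, 3, B, 6), (29, 19, 6, B, 14), (29, 19, 6, B, 40), (29, 19, 6, B, 6), (36, 15, 7, B, 14), (36, 15, 7, B, 40), (36, 15, 7, B, 6), (36, 27, 5, B, 14), (36, 27, 5, B, 40), (36, 27, 5, B, 6)}
Selection sid ≥ 31: {(23, 6, 3, B, 40), (23, 7, 1, B, 40), (23, 8, 3, B, 40), (29, 19, 6, B, 40), (36, 15, 7, B, 40), (36, 27, 5, B, 40)}
Keep only column(s) tid, credits: {(15, 7), (19, 6), (27, 5), (6, 3), (7, 1), (8, 3)}

{(15, 7), (19, 6), (27, 5), (6, 3), (7, 1), (8, 3)}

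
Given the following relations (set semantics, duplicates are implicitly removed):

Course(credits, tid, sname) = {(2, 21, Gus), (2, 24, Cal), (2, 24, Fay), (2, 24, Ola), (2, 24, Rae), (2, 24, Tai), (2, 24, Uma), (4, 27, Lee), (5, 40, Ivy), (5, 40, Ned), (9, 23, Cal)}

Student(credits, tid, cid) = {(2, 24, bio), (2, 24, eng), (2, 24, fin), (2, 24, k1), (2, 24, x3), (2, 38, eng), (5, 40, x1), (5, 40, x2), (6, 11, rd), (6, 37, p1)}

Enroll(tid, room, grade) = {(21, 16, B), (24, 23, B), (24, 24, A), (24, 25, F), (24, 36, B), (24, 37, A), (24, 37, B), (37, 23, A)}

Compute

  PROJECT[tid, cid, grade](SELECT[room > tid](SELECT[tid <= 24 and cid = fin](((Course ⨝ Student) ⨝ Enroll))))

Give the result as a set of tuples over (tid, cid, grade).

{(24, fin, A), (24, fin, B), (24, fin, F)}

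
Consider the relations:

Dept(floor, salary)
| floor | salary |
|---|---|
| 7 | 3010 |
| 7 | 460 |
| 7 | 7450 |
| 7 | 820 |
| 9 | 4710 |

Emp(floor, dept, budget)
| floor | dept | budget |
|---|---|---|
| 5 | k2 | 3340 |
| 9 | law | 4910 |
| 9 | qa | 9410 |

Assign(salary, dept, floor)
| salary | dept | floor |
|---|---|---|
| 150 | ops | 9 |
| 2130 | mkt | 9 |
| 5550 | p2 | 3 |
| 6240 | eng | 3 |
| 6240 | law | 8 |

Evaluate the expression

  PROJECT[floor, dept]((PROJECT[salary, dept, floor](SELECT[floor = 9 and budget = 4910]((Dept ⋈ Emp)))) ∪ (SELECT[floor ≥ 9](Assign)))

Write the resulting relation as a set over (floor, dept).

{(9, law), (9, mkt), (9, ops)}

Joining Dept and Emp on floor yields {(9, 4710, law, 4910), (9, 4710, qa, 9410)}.
σ[floor = 9 and budget = 4910]: keep tuples satisfying floor = 9 and budget = 4910 → {(9, 4710, law, 4910)}
π_{salary, dept, floor} gives {(4710, law, 9)}.
σ[floor ≥ 9]: keep tuples satisfying floor ≥ 9 → {(150, ops, 9), (2130, mkt, 9)}
Taking the union: {(150, ops, 9), (2130, mkt, 9), (4710, law, 9)}
π_{floor, dept} gives {(9, law), (9, mkt), (9, ops)}.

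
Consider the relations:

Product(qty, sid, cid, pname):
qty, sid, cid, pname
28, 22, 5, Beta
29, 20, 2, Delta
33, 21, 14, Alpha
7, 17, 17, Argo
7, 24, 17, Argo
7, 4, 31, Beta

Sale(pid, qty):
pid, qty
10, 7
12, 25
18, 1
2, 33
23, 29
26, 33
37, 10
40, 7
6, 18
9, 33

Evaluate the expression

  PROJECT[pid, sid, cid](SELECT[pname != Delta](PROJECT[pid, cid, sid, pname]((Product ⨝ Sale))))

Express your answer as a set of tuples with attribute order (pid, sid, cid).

{(10, 17, 17), (10, 24, 17), (10, 4, 31), (2, 21, 14), (26, 21, 14), (40, 17, 17), (40, 24, 17), (40, 4, 31), (9, 21, 14)}

Product ⋈ Sale (natural join on qty): {(29, 20, 2, Delta, 23), (33, 21, 14, Alpha, 2), (33, 21, 14, Alpha, 26), (33, 21, 14, Alpha, 9), (7, 17, 17, Argo, 10), (7, 17, 17, Argo, 40), (7, 24, 17, Argo, 10), (7, 24, 17, Argo, 40), (7, 4, 31, Beta, 10), (7, 4, 31, Beta, 40)}
Keep only column(s) pid, cid, sid, pname: {(10, 17, 17, Argo), (10, 17, 24, Argo), (10, 31, 4, Beta), (2, 14, 21, Alpha), (23, 2, 20, Delta), (26, 14, 21, Alpha), (40, 17, 17, Argo), (40, 17, 24, Argo), (40, 31, 4, Beta), (9, 14, 21, Alpha)}
Filtering on pname != Delta leaves {(10, 17, 17, Argo), (10, 17, 24, Argo), (10, 31, 4, Beta), (2, 14, 21, Alpha), (26, 14, 21, Alpha), (40, 17, 17, Argo), (40, 17, 24, Argo), (40, 31, 4, Beta), (9, 14, 21, Alpha)}.
Keep only column(s) pid, sid, cid: {(10, 17, 17), (10, 24, 17), (10, 4, 31), (2, 21, 14), (26, 21, 14), (40, 17, 17), (40, 24, 17), (40, 4, 31), (9, 21, 14)}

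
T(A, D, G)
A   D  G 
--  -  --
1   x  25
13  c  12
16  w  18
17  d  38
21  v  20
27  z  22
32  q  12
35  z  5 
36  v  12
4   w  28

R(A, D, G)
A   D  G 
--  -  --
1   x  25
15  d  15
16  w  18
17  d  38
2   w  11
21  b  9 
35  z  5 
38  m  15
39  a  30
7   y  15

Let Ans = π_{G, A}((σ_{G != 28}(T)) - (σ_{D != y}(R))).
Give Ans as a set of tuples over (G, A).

{(12, 13), (12, 32), (12, 36), (20, 21), (22, 27)}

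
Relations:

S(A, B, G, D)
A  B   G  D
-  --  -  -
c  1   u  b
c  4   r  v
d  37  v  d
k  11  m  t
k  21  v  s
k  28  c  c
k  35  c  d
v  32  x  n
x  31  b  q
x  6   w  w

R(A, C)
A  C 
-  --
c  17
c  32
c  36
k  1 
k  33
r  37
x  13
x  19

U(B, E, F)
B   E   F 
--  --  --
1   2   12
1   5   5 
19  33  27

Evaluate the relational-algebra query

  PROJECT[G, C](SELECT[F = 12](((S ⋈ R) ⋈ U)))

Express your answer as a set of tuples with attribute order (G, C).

{(u, 17), (u, 32), (u, 36)}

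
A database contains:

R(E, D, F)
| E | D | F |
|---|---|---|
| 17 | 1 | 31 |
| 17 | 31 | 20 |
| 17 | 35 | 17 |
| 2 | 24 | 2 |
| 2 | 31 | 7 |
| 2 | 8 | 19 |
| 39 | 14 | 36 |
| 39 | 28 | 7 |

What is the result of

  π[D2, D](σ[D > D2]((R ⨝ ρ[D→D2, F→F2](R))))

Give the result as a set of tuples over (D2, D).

ρ[D→D2, F→F2]: schema becomes (E, D2, F2); tuples unchanged.
Joining R and ρ[D→D2, F→F2](R) on E yields {(17, 1, 31, 1, 31), (17, 1, 31, 31, 20), (17, 1, 31, 35, 17), (17, 31, 20, 1, 31), (17, 31, 20, 31, 20), (17, 31, 20, 35, 17), (17, 35, 17, 1, 31), (17, 35, 17, 31, 20), (17, 35, 17, 35, 17), (2, 24, 2, 24, 2), (2, 24, 2, 31, 7), (2, 24, 2, 8, 19), (2, 31, 7, 24, 2), (2, 31, 7, 31, 7), (2, 31, 7, 8, 19), (2, 8, 19, 24, 2), (2, 8, 19, 31, 7), (2, 8, 19, 8, 19), (39, 14, 36, 14, 36), (39, 14, 36, 28, 7), (39, 28, 7, 14, 36), (39, 28, 7, 28, 7)}.
σ[D > D2]: keep tuples satisfying D > D2 → {(17, 31, 20, 1, 31), (17, 35, 17, 1, 31), (17, 35, 17, 31, 20), (2, 24, 2, 8, 19), (2, 31, 7, 24, 2), (2, 31, 7, 8, 19), (39, 28, 7, 14, 36)}
π_{D2, D} gives {(1, 31), (1, 35), (14, 28), (24, 31), (31, 35), (8, 24), (8, 31)}.

{(1, 31), (1, 35), (14, 28), (24, 31), (31, 35), (8, 24), (8, 31)}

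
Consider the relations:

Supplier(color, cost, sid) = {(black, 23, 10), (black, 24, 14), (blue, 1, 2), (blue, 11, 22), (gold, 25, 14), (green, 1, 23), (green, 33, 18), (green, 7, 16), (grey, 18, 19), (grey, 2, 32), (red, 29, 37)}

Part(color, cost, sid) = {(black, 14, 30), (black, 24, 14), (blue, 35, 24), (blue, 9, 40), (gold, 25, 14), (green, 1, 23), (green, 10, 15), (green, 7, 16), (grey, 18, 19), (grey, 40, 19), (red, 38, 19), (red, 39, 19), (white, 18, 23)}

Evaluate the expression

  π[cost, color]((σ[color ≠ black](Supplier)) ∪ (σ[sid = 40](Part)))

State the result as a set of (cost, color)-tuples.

Filtering on color ≠ black leaves {(blue, 1, 2), (blue, 11, 22), (gold, 25, 14), (green, 1, 23), (green, 33, 18), (green, 7, 16), (grey, 18, 19), (grey, 2, 32), (red, 29, 37)}.
Filtering on sid = 40 leaves {(blue, 9, 40)}.
Taking the union: {(blue, 1, 2), (blue, 11, 22), (blue, 9, 40), (gold, 25, 14), (green, 1, 23), (green, 33, 18), (green, 7, 16), (grey, 18, 19), (grey, 2, 32), (red, 29, 37)}
Keep only column(s) cost, color: {(1, blue), (1, green), (11, blue), (18, grey), (2, grey), (25, gold), (29, red), (33, green), (7, green), (9, blue)}

{(1, blue), (1, green), (11, blue), (18, grey), (2, grey), (25, gold), (29, red), (33, green), (7, green), (9, blue)}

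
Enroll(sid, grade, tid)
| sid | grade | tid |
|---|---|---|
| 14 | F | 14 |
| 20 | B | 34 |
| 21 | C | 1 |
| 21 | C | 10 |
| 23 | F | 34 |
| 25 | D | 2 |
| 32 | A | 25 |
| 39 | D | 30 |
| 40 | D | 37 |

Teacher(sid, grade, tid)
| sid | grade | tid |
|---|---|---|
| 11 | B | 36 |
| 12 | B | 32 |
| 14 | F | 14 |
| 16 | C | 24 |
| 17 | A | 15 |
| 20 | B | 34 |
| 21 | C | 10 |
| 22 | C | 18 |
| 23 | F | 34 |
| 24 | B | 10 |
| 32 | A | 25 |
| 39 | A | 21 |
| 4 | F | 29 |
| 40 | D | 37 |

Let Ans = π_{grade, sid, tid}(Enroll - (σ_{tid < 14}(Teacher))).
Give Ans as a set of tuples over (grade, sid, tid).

Apply σ_{tid < 14}; surviving tuples: {(21, C, 10), (24, B, 10)}
Taking the difference: {(14, F, 14), (20, B, 34), (21, C, 1), (23, F, 34), (25, D, 2), (32, A, 25), (39, D, 30), (40, D, 37)}
Keep only column(s) grade, sid, tid: {(A, 32, 25), (B, 20, 34), (C, 21, 1), (D, 25, 2), (D, 39, 30), (D, 40, 37), (F, 14, 14), (F, 23, 34)}

{(A, 32, 25), (B, 20, 34), (C, 21, 1), (D, 25, 2), (D, 39, 30), (D, 40, 37), (F, 14, 14), (F, 23, 34)}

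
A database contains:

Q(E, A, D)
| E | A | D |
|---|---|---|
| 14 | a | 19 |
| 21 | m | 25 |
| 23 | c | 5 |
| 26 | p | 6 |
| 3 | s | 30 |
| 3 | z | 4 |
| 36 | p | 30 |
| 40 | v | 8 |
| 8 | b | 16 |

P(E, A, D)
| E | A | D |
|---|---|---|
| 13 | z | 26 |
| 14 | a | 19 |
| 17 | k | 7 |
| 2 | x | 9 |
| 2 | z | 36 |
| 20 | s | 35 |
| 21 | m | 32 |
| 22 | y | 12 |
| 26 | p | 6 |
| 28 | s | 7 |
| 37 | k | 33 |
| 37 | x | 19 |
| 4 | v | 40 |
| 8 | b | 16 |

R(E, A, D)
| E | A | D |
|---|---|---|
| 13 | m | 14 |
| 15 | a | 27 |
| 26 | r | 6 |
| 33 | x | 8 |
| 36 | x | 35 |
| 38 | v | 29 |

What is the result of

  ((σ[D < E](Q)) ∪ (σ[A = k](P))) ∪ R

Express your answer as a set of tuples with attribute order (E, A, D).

Filtering on D < E leaves {(23, c, 5), (26, p, 6), (36, p, 30), (40, v, 8)}.
Filtering on A = k leaves {(17, k, 7), (37, k, 33)}.
Union: {(23, c, 5), (26, p, 6), (36, p, 30), (40, v, 8)} with {(17, k, 7), (37, k, 33)} → {(17, k, 7), (23, c, 5), (26, p, 6), (36, p, 30), (37, k, 33), (40, v, 8)}
Union: {(17, k, 7), (23, c, 5), (26, p, 6), (36, p, 30), (37, k, 33), (40, v, 8)} with {(13, m, 14), (15, a, 27), (26, r, 6), (33, x, 8), (36, x, 35), (38, v, 29)} → {(13, m, 14), (15, a, 27), (17, k, 7), (23, c, 5), (26, p, 6), (26, r, 6), (33, x, 8), (36, p, 30), (36, x, 35), (37, k, 33), (38, v, 29), (40, v, 8)}

{(13, m, 14), (15, a, 27), (17, k, 7), (23, c, 5), (26, p, 6), (26, r, 6), (33, x, 8), (36, p, 30), (36, x, 35), (37, k, 33), (38, v, 29), (40, v, 8)}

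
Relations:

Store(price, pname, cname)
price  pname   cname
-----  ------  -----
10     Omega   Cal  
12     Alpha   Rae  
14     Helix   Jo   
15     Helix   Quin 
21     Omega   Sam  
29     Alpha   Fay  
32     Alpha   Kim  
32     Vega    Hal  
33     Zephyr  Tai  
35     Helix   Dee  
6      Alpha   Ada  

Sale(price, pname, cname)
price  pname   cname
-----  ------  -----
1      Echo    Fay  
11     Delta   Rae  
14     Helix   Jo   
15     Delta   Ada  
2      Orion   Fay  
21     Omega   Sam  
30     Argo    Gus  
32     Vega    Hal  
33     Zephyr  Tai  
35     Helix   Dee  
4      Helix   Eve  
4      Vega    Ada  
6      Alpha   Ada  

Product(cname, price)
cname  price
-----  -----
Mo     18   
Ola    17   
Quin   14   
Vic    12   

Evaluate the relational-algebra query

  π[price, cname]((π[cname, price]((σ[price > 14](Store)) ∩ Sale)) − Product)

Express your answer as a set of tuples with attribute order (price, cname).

Filtering on price > 14 leaves {(15, Helix, Quin), (21, Omega, Sam), (29, Alpha, Fay), (32, Alpha, Kim), (32, Vega, Hal), (33, Zephyr, Tai), (35, Helix, Dee)}.
Set intersection of the two operands is {(21, Omega, Sam), (32, Vega, Hal), (33, Zephyr, Tai), (35, Helix, Dee)}.
Projecting to cname, price: {(Dee, 35), (Hal, 32), (Sam, 21), (Tai, 33)}
Set difference of the two operands is {(Dee, 35), (Hal, 32), (Sam, 21), (Tai, 33)}.
Projecting to price, cname: {(21, Sam), (32, Hal), (33, Tai), (35, Dee)}

{(21, Sam), (32, Hal), (33, Tai), (35, Dee)}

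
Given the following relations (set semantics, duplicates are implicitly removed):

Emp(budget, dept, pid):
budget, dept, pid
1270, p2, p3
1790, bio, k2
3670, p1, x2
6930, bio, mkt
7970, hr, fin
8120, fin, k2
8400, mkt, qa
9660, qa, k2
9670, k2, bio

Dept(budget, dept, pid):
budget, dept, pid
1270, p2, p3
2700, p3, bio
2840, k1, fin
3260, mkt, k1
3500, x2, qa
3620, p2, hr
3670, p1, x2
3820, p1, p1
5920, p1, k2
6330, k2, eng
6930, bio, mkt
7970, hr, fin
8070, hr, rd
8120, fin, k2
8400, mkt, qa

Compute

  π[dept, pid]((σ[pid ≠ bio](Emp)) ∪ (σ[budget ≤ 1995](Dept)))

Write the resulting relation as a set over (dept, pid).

{(bio, k2), (bio, mkt), (fin, k2), (hr, fin), (mkt, qa), (p1, x2), (p2, p3), (qa, k2)}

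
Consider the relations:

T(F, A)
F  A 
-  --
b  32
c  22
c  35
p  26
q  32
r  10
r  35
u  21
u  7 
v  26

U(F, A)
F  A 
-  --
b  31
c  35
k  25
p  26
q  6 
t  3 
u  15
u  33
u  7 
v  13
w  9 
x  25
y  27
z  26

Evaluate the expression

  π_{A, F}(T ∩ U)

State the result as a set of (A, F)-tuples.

Set intersection of the two operands is {(c, 35), (p, 26), (u, 7)}.
Keep only column(s) A, F: {(26, p), (35, c), (7, u)}

{(26, p), (35, c), (7, u)}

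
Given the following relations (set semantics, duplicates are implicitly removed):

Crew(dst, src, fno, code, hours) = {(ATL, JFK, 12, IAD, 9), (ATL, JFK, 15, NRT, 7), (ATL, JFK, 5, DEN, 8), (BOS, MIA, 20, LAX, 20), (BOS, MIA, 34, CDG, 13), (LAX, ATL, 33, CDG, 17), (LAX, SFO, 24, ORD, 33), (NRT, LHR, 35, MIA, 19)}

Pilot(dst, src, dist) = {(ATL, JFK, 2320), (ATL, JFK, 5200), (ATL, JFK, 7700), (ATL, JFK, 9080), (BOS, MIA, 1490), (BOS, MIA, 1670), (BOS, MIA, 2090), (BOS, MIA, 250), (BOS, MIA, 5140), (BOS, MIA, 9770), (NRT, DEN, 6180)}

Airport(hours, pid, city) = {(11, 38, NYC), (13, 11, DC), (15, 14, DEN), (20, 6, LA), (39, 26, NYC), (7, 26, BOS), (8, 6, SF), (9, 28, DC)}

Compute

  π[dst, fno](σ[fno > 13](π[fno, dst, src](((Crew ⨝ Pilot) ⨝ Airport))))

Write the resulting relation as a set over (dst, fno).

Crew ⋈ Pilot (natural join on dst, src): {(ATL, JFK, 12, IAD, 9, 2320), (ATL, JFK, 12, IAD, 9, 5200), (ATL, JFK, 12, IAD, 9, 7700), (ATL, JFK, 12, IAD, 9, 9080), (ATL, JFK, 15, NRT, 7, 2320), (ATL, JFK, 15, NRT, 7, 5200), (ATL, JFK, 15, NRT, 7, 7700), (ATL, JFK, 15, NRT, 7, 9080), (ATL, JFK, 5, DEN, 8, 2320), (ATL, JFK, 5, DEN, 8, 5200), (ATL, JFK, 5, DEN, 8, 7700), (ATL, JFK, 5, DEN, 8, 9080), (BOS, MIA, 20, LAX, 20, 1490), (BOS, MIA, 20, LAX, 20, 1670), (BOS, MIA, 20, LAX, 20, 2090), (BOS, MIA, 20, LAX, 20, 250), (BOS, MIA, 20, LAX, 20, 5140), (BOS, MIA, 20, LAX, 20, 9770), (BOS, MIA, 34, CDG, 13, 1490), (BOS, MIA, 34, CDG, 13, 1670), (BOS, MIA, 34, CDG, 13, 2090), (BOS, MIA, 34, CDG, 13, 250), (BOS, MIA, 34, CDG, 13, 5140), (BOS, MIA, 34, CDG, 13, 9770)}
(Crew ⨝ Pilot) ⋈ Airport (natural join on hours): {(ATL, JFK, 12, IAD, 9, 2320, 28, DC), (ATL, JFK, 12, IAD, 9, 5200, 28, DC), (ATL, JFK, 12, IAD, 9, 7700, 28, DC), (ATL, JFK, 12, IAD, 9, 9080, 28, DC), (ATL, JFK, 15, NRT, 7, 2320, 26, BOS), (ATL, JFK, 15, NRT, 7, 5200, 26, BOS), (ATL, JFK, 15, NRT, 7, 7700, 26, BOS), (ATL, JFK, 15, NRT, 7, 9080, 26, BOS), (ATL, JFK, 5, DEN, 8, 2320, 6, SF), (ATL, JFK, 5, DEN, 8, 5200, 6, SF), (ATL, JFK, 5, DEN, 8, 7700, 6, SF), (ATL, JFK, 5, DEN, 8, 9080, 6, SF), (BOS, MIA, 20, LAX, 20, 1490, 6, LA), (BOS, MIA, 20, LAX, 20, 1670, 6, LA), (BOS, MIA, 20, LAX, 20, 2090, 6, LA), (BOS, MIA, 20, LAX, 20, 250, 6, LA), (BOS, MIA, 20, LAX, 20, 5140, 6, LA), (BOS, MIA, 20, LAX, 20, 9770, 6, LA), (BOS, MIA, 34, CDG, 13, 1490, 11, DC), (BOS, MIA, 34, CDG, 13, 1670, 11, DC), (BOS, MIA, 34, CDG, 13, 2090, 11, DC), (BOS, MIA, 34, CDG, 13, 250, 11, DC), (BOS, MIA, 34, CDG, 13, 5140, 11, DC), (BOS, MIA, 34, CDG, 13, 9770, 11, DC)}
π_{fno, dst, src} gives {(12, ATL, JFK), (15, ATL, JFK), (20, BOS, MIA), (34, BOS, MIA), (5, ATL, JFK)} (19 duplicate(s) eliminated).
Selection fno > 13: {(15, ATL, JFK), (20, BOS, MIA), (34, BOS, MIA)}
π_{dst, fno} gives {(ATL, 15), (BOS, 20), (BOS, 34)}.

{(ATL, 15), (BOS, 20), (BOS, 34)}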